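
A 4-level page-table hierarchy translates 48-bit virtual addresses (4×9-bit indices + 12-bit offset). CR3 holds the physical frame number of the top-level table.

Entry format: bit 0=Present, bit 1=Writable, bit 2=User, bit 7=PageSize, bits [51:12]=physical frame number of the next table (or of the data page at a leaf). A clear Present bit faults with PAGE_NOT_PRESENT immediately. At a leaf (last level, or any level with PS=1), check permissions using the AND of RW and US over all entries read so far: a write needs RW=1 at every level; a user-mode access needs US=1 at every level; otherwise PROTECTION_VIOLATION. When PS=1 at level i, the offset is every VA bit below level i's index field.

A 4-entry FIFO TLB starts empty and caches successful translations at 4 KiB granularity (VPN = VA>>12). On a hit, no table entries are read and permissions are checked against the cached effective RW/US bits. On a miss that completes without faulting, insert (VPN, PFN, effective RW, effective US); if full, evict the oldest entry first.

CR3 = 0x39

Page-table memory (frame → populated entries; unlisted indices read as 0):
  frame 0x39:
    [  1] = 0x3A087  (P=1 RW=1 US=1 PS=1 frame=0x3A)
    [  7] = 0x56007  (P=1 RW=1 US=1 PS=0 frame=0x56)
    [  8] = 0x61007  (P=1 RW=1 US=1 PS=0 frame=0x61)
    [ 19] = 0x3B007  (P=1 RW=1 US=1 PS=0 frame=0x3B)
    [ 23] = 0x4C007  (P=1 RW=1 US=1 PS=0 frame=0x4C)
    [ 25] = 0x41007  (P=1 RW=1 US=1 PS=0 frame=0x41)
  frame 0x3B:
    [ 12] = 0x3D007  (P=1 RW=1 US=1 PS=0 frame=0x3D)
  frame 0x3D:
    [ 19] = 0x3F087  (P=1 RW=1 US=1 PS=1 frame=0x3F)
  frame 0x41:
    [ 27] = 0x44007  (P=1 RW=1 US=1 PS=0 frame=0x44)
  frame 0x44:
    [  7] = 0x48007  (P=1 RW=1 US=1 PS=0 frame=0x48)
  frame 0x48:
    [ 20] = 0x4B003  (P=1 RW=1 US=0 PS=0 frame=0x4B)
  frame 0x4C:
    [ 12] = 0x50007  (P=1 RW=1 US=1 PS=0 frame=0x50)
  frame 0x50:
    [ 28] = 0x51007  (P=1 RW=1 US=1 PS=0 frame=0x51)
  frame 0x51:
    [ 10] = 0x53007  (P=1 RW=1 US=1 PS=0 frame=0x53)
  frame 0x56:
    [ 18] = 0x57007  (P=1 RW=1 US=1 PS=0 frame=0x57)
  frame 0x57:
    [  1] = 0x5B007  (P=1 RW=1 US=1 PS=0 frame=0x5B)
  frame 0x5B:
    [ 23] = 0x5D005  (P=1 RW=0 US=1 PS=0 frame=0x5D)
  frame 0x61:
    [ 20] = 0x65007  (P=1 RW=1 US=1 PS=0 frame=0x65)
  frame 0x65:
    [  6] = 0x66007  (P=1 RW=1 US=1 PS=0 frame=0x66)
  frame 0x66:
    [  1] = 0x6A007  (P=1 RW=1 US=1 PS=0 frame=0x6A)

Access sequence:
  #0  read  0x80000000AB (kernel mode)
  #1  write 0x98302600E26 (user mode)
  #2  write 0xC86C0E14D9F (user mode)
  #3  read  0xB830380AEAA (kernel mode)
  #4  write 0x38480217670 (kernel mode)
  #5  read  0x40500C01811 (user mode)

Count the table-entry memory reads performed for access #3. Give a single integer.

Trace:
#0 VA=0x80000000AB (r,kernel):
  L0: frame=0x39 idx=1 entry=0x3A087 [P=1 RW=1 US=1 PS=1]
  ⇒ phys 0x3A0AB (huge @L0)  [1 reads]
#1 VA=0x98302600E26 (w,user):
  L0: frame=0x39 idx=19 entry=0x3B007 [P=1 RW=1 US=1 PS=0]
  L1: frame=0x3B idx=12 entry=0x3D007 [P=1 RW=1 US=1 PS=0]
  L2: frame=0x3D idx=19 entry=0x3F087 [P=1 RW=1 US=1 PS=1]
  ⇒ phys 0x3FE26 (huge @L2)  [3 reads]
#2 VA=0xC86C0E14D9F (w,user):
  L0: frame=0x39 idx=25 entry=0x41007 [P=1 RW=1 US=1 PS=0]
  L1: frame=0x41 idx=27 entry=0x44007 [P=1 RW=1 US=1 PS=0]
  L2: frame=0x44 idx=7 entry=0x48007 [P=1 RW=1 US=1 PS=0]
  L3: frame=0x48 idx=20 entry=0x4B003 [P=1 RW=1 US=0 PS=0]
  → PROTECTION_VIOLATION  (4 entries read)
#3 VA=0xB830380AEAA (r,kernel):
  L0: frame=0x39 idx=23 entry=0x4C007 [P=1 RW=1 US=1 PS=0]
  L1: frame=0x4C idx=12 entry=0x50007 [P=1 RW=1 US=1 PS=0]
  L2: frame=0x50 idx=28 entry=0x51007 [P=1 RW=1 US=1 PS=0]
  L3: frame=0x51 idx=10 entry=0x53007 [P=1 RW=1 US=1 PS=0]
  ⇒ phys 0x53EAA  [4 reads]
#4 VA=0x38480217670 (w,kernel):
  L0: frame=0x39 idx=7 entry=0x56007 [P=1 RW=1 US=1 PS=0]
  L1: frame=0x56 idx=18 entry=0x57007 [P=1 RW=1 US=1 PS=0]
  L2: frame=0x57 idx=1 entry=0x5B007 [P=1 RW=1 US=1 PS=0]
  L3: frame=0x5B idx=23 entry=0x5D005 [P=1 RW=0 US=1 PS=0]
  → PROTECTION_VIOLATION  (4 entries read)
#5 VA=0x40500C01811 (r,user):
  L0: frame=0x39 idx=8 entry=0x61007 [P=1 RW=1 US=1 PS=0]
  L1: frame=0x61 idx=20 entry=0x65007 [P=1 RW=1 US=1 PS=0]
  L2: frame=0x65 idx=6 entry=0x66007 [P=1 RW=1 US=1 PS=0]
  L3: frame=0x66 idx=1 entry=0x6A007 [P=1 RW=1 US=1 PS=0]
  ⇒ phys 0x6A811  [4 reads]

Entries read for #3: 4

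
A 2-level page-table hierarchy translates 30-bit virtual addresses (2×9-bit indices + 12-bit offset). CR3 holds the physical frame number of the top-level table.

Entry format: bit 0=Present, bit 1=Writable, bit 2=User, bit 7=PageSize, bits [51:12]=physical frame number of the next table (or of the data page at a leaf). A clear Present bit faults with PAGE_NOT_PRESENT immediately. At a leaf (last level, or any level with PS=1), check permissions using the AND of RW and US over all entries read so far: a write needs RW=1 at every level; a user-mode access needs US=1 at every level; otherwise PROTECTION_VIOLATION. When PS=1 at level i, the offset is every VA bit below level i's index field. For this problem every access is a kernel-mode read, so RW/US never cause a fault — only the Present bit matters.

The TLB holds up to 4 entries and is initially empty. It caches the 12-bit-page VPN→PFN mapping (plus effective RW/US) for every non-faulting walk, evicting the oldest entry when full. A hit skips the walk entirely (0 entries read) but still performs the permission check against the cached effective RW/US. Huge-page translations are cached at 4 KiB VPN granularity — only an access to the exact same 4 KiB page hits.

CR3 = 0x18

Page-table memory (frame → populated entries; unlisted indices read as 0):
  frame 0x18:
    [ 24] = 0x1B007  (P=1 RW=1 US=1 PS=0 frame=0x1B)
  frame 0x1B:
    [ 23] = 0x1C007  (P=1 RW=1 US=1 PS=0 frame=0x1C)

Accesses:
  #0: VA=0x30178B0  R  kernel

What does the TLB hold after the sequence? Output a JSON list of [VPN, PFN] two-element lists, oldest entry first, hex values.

Walk each access:
#0 VA=0x30178B0 (r,kernel):
  lvl0: tbl 0x18, slot 24 ⇒ 0x1B007 (P1/RW1/US1/PS0)
  lvl1: tbl 0x1B, slot 23 ⇒ 0x1C007 (P1/RW1/US1/PS0)
  ✓ 0x1C8B0  — 2 lookups

TLB: [["0x3017", "0x1C"]]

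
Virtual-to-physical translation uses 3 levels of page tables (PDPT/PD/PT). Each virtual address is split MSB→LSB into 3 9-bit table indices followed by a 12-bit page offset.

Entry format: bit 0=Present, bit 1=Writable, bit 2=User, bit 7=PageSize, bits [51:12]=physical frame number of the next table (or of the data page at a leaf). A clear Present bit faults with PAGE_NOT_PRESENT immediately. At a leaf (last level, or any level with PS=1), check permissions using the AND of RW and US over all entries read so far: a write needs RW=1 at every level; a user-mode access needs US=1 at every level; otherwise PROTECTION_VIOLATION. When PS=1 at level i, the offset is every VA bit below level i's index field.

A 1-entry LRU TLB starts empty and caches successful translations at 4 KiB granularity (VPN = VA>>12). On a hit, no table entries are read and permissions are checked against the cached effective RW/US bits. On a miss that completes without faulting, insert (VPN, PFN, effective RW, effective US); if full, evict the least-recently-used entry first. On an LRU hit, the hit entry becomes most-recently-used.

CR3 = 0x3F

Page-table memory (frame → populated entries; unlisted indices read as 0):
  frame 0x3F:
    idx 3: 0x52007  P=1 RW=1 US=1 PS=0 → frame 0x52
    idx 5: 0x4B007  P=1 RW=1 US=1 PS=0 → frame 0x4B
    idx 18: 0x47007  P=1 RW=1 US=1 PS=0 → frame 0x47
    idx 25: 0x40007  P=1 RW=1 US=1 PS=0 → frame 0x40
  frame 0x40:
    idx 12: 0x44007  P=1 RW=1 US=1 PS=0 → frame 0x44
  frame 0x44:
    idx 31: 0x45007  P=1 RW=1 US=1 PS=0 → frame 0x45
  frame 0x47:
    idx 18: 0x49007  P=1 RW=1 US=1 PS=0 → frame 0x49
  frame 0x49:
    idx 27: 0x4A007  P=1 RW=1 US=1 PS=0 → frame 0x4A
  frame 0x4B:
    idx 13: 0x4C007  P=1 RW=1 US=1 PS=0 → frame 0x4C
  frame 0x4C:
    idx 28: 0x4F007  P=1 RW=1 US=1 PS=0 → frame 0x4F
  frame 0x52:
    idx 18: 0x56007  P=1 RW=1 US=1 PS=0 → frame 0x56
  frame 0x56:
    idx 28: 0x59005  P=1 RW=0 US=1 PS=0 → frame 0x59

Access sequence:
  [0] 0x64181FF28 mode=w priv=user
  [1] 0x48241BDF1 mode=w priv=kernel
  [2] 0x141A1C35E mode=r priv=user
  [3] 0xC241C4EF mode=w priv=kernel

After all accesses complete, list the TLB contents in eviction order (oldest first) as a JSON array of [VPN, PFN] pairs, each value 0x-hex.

Per-access translation:
#0 VA=0x64181FF28 (w,user):
  L0 @0x3F[25] → 0x40007  P=1,RW=1,US=1,PS=0
  L1 @0x40[12] → 0x44007  P=1,RW=1,US=1,PS=0
  L2 @0x44[31] → 0x45007  P=1,RW=1,US=1,PS=0
  ✓ 0x45F28  — 3 lookups
#1 VA=0x48241BDF1 (w,kernel):
  L0 @0x3F[18] → 0x47007  P=1,RW=1,US=1,PS=0
  L1 @0x47[18] → 0x49007  P=1,RW=1,US=1,PS=0
  L2 @0x49[27] → 0x4A007  P=1,RW=1,US=1,PS=0
  ✓ 0x4ADF1  — 3 lookups
#2 VA=0x141A1C35E (r,user):
  L0 @0x3F[5] → 0x4B007  P=1,RW=1,US=1,PS=0
  L1 @0x4B[13] → 0x4C007  P=1,RW=1,US=1,PS=0
  L2 @0x4C[28] → 0x4F007  P=1,RW=1,US=1,PS=0
  ✓ 0x4F35E  — 3 lookups
#3 VA=0xC241C4EF (w,kernel):
  L0 @0x3F[3] → 0x52007  P=1,RW=1,US=1,PS=0
  L1 @0x52[18] → 0x56007  P=1,RW=1,US=1,PS=0
  L2 @0x56[28] → 0x59005  P=1,RW=0,US=1,PS=0
  → PROTECTION_VIOLATION  (3 entries read)

TLB: [["0x141A1C", "0x4F"]]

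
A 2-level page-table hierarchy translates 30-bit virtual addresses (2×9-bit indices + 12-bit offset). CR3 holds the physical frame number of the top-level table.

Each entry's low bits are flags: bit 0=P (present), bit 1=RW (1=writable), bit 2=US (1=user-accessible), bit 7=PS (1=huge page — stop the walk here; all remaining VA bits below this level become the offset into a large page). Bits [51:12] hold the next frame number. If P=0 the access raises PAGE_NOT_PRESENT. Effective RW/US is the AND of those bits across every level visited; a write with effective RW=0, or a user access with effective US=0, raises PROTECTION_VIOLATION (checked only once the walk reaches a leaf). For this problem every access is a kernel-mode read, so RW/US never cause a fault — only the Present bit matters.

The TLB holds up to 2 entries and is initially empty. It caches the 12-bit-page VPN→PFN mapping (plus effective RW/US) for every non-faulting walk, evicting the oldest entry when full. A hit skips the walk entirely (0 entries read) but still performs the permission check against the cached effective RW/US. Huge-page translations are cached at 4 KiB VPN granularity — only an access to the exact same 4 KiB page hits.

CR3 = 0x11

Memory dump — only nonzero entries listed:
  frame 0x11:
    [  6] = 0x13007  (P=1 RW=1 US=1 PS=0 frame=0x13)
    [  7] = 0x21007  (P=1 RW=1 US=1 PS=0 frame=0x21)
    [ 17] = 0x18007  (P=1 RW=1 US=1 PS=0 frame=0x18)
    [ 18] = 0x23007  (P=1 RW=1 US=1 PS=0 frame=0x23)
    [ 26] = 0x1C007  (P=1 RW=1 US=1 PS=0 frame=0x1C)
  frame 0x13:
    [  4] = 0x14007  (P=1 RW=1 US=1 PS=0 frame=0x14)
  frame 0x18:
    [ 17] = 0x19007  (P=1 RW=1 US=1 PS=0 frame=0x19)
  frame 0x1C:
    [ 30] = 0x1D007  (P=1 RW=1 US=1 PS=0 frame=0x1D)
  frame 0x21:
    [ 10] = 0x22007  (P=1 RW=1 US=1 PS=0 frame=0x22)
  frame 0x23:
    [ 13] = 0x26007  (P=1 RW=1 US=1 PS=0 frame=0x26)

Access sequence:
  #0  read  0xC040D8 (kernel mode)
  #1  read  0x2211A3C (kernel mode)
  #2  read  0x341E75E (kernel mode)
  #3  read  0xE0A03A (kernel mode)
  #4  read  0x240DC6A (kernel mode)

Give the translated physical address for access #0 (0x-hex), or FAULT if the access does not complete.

Trace:
#0 VA=0xC040D8 (r,kernel):
  lvl0: tbl 0x11, slot 6 ⇒ 0x13007 (P1/RW1/US1/PS0)
  lvl1: tbl 0x13, slot 4 ⇒ 0x14007 (P1/RW1/US1/PS0)
  ✓ 0x140D8  — 2 lookups
#1 VA=0x2211A3C (r,kernel):
  lvl0: tbl 0x11, slot 17 ⇒ 0x18007 (P1/RW1/US1/PS0)
  lvl1: tbl 0x18, slot 17 ⇒ 0x19007 (P1/RW1/US1/PS0)
  ✓ 0x19A3C  — 2 lookups
#2 VA=0x341E75E (r,kernel):
  lvl0: tbl 0x11, slot 26 ⇒ 0x1C007 (P1/RW1/US1/PS0)
  lvl1: tbl 0x1C, slot 30 ⇒ 0x1D007 (P1/RW1/US1/PS0)
  ✓ 0x1D75E  — 2 lookups
#3 VA=0xE0A03A (r,kernel):
  lvl0: tbl 0x11, slot 7 ⇒ 0x21007 (P1/RW1/US1/PS0)
  lvl1: tbl 0x21, slot 10 ⇒ 0x22007 (P1/RW1/US1/PS0)
  ✓ 0x2203A  — 2 lookups
#4 VA=0x240DC6A (r,kernel):
  lvl0: tbl 0x11, slot 18 ⇒ 0x23007 (P1/RW1/US1/PS0)
  lvl1: tbl 0x23, slot 13 ⇒ 0x26007 (P1/RW1/US1/PS0)
  ✓ 0x26C6A  — 2 lookups

Access #0 PA: 0x140D8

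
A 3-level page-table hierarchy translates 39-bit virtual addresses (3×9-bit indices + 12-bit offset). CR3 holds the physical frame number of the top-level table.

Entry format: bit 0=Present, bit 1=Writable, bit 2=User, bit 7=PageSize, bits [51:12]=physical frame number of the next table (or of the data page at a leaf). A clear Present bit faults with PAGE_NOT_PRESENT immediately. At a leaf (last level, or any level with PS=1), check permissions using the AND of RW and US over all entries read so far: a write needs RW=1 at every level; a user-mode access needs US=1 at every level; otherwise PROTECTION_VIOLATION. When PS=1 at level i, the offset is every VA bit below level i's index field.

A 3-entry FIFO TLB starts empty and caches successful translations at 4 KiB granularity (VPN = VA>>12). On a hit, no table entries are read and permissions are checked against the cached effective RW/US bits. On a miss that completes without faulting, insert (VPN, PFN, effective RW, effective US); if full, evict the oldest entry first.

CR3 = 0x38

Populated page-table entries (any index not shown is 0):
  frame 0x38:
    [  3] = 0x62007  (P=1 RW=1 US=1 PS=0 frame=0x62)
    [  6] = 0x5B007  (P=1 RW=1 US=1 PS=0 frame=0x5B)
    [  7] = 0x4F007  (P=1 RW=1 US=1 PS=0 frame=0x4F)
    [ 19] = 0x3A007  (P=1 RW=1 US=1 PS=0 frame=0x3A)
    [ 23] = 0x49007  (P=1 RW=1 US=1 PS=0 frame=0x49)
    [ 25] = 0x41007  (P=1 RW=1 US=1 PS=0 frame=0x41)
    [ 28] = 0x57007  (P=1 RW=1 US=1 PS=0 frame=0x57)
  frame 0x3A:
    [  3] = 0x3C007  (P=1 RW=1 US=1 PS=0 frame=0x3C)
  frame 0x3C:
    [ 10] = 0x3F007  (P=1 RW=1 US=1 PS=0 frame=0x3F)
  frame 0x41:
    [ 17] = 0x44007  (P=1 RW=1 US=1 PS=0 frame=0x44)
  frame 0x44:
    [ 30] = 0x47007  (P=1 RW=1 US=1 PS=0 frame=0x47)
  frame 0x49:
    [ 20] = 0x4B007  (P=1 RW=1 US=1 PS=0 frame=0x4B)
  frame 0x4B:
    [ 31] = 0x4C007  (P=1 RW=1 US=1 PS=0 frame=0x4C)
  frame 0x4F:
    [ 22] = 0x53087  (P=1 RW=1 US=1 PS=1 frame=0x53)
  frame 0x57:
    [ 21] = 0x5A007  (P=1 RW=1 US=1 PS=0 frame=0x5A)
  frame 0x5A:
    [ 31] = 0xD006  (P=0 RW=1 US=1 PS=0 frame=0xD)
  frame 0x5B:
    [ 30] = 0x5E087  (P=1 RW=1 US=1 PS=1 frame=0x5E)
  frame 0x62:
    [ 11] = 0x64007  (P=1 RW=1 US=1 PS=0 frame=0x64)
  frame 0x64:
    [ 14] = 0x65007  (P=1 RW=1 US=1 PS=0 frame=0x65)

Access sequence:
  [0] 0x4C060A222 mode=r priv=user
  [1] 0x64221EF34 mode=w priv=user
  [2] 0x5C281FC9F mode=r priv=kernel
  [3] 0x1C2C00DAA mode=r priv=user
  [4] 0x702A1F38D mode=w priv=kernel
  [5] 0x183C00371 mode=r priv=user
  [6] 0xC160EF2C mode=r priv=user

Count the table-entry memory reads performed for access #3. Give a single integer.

Per-access translation:
#0 VA=0x4C060A222 (r,user):
  L0: frame=0x38 idx=19 entry=0x3A007 [P=1 RW=1 US=1 PS=0]
  L1: frame=0x3A idx=3 entry=0x3C007 [P=1 RW=1 US=1 PS=0]
  L2: frame=0x3C idx=10 entry=0x3F007 [P=1 RW=1 US=1 PS=0]
  → PA=0x3F222  (3 entries read)
#1 VA=0x64221EF34 (w,user):
  L0: frame=0x38 idx=25 entry=0x41007 [P=1 RW=1 US=1 PS=0]
  L1: frame=0x41 idx=17 entry=0x44007 [P=1 RW=1 US=1 PS=0]
  L2: frame=0x44 idx=30 entry=0x47007 [P=1 RW=1 US=1 PS=0]
  → PA=0x47F34  (3 entries read)
#2 VA=0x5C281FC9F (r,kernel):
  L0: frame=0x38 idx=23 entry=0x49007 [P=1 RW=1 US=1 PS=0]
  L1: frame=0x49 idx=20 entry=0x4B007 [P=1 RW=1 US=1 PS=0]
  L2: frame=0x4B idx=31 entry=0x4C007 [P=1 RW=1 US=1 PS=0]
  → PA=0x4CC9F  (3 entries read)
#3 VA=0x1C2C00DAA (r,user):
  L0: frame=0x38 idx=7 entry=0x4F007 [P=1 RW=1 US=1 PS=0]
  L1: frame=0x4F idx=22 entry=0x53087 [P=1 RW=1 US=1 PS=1]
  → PA=0x53DAA (huge @L1)  (2 entries read)
#4 VA=0x702A1F38D (w,kernel):
  L0: frame=0x38 idx=28 entry=0x57007 [P=1 RW=1 US=1 PS=0]
  L1: frame=0x57 idx=21 entry=0x5A007 [P=1 RW=1 US=1 PS=0]
  L2: frame=0x5A idx=31 entry=0xD006 [P=0 RW=1 US=1 PS=0]
  ✗ PAGE_NOT_PRESENT  [3 reads]
#5 VA=0x183C00371 (r,user):
  L0: frame=0x38 idx=6 entry=0x5B007 [P=1 RW=1 US=1 PS=0]
  L1: frame=0x5B idx=30 entry=0x5E087 [P=1 RW=1 US=1 PS=1]
  → PA=0x5E371 (huge @L1)  (2 entries read)
#6 VA=0xC160EF2C (r,user):
  L0: frame=0x38 idx=3 entry=0x62007 [P=1 RW=1 US=1 PS=0]
  L1: frame=0x62 idx=11 entry=0x64007 [P=1 RW=1 US=1 PS=0]
  L2: frame=0x64 idx=14 entry=0x65007 [P=1 RW=1 US=1 PS=0]
  → PA=0x65F2C  (3 entries read)

Entries read for #3: 2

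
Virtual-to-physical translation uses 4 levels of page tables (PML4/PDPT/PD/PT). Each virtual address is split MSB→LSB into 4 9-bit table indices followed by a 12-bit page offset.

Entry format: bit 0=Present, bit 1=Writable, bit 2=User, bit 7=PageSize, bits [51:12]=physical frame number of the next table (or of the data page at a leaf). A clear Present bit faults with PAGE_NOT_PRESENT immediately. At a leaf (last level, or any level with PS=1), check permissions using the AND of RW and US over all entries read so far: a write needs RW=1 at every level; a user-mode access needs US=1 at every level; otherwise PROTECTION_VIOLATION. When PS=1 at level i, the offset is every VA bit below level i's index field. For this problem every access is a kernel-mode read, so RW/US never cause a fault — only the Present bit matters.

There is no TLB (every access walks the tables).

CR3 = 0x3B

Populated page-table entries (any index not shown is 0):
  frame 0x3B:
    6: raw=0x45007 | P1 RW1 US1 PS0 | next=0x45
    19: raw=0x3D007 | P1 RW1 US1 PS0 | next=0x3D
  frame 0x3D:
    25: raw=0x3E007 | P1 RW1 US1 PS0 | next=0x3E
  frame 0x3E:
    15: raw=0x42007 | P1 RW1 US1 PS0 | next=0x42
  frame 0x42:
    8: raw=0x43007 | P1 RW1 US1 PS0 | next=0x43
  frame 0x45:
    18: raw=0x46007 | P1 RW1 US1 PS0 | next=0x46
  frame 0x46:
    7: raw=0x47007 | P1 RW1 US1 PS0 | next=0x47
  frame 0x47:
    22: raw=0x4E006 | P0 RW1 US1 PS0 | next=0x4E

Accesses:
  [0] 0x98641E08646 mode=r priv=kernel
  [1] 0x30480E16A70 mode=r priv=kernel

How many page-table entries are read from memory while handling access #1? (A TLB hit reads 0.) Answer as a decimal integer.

Trace:
#0 VA=0x98641E08646 (r,kernel):
  [0] read 0x3B idx=19: raw=0x3D007 flags P=1 W=1 U=1 S=0
  [1] read 0x3D idx=25: raw=0x3E007 flags P=1 W=1 U=1 S=0
  [2] read 0x3E idx=15: raw=0x42007 flags P=1 W=1 U=1 S=0
  [3] read 0x42 idx=8: raw=0x43007 flags P=1 W=1 U=1 S=0
  ✓ 0x43646  — 4 lookups
#1 VA=0x30480E16A70 (r,kernel):
  [0] read 0x3B idx=6: raw=0x45007 flags P=1 W=1 U=1 S=0
  [1] read 0x45 idx=18: raw=0x46007 flags P=1 W=1 U=1 S=0
  [2] read 0x46 idx=7: raw=0x47007 flags P=1 W=1 U=1 S=0
  [3] read 0x47 idx=22: raw=0x4E006 flags P=0 W=1 U=1 S=0
  ✗ PAGE_NOT_PRESENT  [4 reads]

Entries read for #1: 4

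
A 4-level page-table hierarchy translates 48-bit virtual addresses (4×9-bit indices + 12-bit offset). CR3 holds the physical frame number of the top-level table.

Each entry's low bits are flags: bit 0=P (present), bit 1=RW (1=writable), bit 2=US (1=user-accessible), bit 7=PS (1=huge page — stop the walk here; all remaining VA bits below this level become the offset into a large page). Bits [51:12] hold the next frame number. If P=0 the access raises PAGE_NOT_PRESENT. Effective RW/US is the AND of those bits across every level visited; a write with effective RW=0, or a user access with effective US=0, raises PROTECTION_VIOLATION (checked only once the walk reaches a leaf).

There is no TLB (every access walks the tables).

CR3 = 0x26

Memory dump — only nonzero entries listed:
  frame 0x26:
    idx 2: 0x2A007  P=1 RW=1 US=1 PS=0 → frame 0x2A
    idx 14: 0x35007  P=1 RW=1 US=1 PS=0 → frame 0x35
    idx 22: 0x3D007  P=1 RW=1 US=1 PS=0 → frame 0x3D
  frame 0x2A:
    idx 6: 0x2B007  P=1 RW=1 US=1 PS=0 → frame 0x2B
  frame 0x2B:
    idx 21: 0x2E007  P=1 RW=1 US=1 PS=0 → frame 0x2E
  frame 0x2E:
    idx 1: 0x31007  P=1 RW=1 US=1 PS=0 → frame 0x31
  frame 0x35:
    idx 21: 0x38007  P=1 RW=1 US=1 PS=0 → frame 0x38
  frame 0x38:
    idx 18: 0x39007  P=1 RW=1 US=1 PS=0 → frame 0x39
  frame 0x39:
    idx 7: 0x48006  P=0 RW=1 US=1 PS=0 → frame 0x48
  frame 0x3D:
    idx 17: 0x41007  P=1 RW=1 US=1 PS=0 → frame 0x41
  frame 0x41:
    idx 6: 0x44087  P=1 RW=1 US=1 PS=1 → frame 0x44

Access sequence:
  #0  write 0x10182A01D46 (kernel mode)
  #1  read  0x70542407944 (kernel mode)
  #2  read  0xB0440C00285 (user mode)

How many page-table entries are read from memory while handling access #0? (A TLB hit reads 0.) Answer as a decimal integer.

Walk each access:
#0 VA=0x10182A01D46 (w,kernel):
  L0 @0x26[2] → 0x2A007  P=1,RW=1,US=1,PS=0
  L1 @0x2A[6] → 0x2B007  P=1,RW=1,US=1,PS=0
  L2 @0x2B[21] → 0x2E007  P=1,RW=1,US=1,PS=0
  L3 @0x2E[1] → 0x31007  P=1,RW=1,US=1,PS=0
  ⇒ phys 0x31D46  [4 reads]
#1 VA=0x70542407944 (r,kernel):
  L0 @0x26[14] → 0x35007  P=1,RW=1,US=1,PS=0
  L1 @0x35[21] → 0x38007  P=1,RW=1,US=1,PS=0
  L2 @0x38[18] → 0x39007  P=1,RW=1,US=1,PS=0
  L3 @0x39[7] → 0x48006  P=0,RW=1,US=1,PS=0
  → PAGE_NOT_PRESENT  (4 entries read)
#2 VA=0xB0440C00285 (r,user):
  L0 @0x26[22] → 0x3D007  P=1,RW=1,US=1,PS=0
  L1 @0x3D[17] → 0x41007  P=1,RW=1,US=1,PS=0
  L2 @0x41[6] → 0x44087  P=1,RW=1,US=1,PS=1
  ⇒ phys 0x44285 (huge @L2)  [3 reads]

Entries read for #0: 4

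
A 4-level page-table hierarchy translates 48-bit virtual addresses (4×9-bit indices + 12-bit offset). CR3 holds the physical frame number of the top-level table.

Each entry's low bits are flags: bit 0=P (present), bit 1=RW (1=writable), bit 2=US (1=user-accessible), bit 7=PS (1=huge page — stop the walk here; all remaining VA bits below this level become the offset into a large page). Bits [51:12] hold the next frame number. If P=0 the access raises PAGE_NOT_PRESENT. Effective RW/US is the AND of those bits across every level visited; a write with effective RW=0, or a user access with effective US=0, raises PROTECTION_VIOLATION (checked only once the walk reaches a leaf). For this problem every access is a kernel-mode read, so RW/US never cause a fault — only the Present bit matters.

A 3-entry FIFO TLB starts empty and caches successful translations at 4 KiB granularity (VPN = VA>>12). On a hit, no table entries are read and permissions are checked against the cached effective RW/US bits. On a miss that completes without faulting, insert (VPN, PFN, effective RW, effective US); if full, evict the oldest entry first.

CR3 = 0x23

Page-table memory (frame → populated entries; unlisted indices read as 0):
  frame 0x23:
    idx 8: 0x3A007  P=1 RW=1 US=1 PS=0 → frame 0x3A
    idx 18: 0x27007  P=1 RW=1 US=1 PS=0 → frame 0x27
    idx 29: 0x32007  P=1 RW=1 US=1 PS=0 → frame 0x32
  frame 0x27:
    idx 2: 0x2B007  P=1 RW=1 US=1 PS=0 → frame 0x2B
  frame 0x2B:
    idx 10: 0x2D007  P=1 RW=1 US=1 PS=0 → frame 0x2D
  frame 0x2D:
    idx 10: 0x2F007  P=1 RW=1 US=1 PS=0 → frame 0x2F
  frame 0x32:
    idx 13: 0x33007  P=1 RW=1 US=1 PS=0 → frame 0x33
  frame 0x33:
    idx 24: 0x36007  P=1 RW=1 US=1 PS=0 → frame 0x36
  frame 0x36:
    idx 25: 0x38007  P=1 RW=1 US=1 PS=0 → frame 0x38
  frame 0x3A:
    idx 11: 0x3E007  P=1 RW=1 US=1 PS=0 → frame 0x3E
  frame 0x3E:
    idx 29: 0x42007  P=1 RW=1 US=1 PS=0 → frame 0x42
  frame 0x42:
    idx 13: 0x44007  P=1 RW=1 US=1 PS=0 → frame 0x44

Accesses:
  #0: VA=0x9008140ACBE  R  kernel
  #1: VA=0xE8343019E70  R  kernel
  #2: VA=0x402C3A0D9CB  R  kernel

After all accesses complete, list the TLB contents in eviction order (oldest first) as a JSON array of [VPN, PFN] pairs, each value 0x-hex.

Per-access translation:
#0 VA=0x9008140ACBE (r,kernel):
  L0 @0x23[18] → 0x27007  P=1,RW=1,US=1,PS=0
  L1 @0x27[2] → 0x2B007  P=1,RW=1,US=1,PS=0
  L2 @0x2B[10] → 0x2D007  P=1,RW=1,US=1,PS=0
  L3 @0x2D[10] → 0x2F007  P=1,RW=1,US=1,PS=0
  ⇒ phys 0x2FCBE  [4 reads]
#1 VA=0xE8343019E70 (r,kernel):
  L0 @0x23[29] → 0x32007  P=1,RW=1,US=1,PS=0
  L1 @0x32[13] → 0x33007  P=1,RW=1,US=1,PS=0
  L2 @0x33[24] → 0x36007  P=1,RW=1,US=1,PS=0
  L3 @0x36[25] → 0x38007  P=1,RW=1,US=1,PS=0
  ⇒ phys 0x38E70  [4 reads]
#2 VA=0x402C3A0D9CB (r,kernel):
  L0 @0x23[8] → 0x3A007  P=1,RW=1,US=1,PS=0
  L1 @0x3A[11] → 0x3E007  P=1,RW=1,US=1,PS=0
  L2 @0x3E[29] → 0x42007  P=1,RW=1,US=1,PS=0
  L3 @0x42[13] → 0x44007  P=1,RW=1,US=1,PS=0
  ⇒ phys 0x449CB  [4 reads]

TLB: [["0x9008140A", "0x2F"], ["0xE8343019", "0x38"], ["0x402C3A0D", "0x44"]]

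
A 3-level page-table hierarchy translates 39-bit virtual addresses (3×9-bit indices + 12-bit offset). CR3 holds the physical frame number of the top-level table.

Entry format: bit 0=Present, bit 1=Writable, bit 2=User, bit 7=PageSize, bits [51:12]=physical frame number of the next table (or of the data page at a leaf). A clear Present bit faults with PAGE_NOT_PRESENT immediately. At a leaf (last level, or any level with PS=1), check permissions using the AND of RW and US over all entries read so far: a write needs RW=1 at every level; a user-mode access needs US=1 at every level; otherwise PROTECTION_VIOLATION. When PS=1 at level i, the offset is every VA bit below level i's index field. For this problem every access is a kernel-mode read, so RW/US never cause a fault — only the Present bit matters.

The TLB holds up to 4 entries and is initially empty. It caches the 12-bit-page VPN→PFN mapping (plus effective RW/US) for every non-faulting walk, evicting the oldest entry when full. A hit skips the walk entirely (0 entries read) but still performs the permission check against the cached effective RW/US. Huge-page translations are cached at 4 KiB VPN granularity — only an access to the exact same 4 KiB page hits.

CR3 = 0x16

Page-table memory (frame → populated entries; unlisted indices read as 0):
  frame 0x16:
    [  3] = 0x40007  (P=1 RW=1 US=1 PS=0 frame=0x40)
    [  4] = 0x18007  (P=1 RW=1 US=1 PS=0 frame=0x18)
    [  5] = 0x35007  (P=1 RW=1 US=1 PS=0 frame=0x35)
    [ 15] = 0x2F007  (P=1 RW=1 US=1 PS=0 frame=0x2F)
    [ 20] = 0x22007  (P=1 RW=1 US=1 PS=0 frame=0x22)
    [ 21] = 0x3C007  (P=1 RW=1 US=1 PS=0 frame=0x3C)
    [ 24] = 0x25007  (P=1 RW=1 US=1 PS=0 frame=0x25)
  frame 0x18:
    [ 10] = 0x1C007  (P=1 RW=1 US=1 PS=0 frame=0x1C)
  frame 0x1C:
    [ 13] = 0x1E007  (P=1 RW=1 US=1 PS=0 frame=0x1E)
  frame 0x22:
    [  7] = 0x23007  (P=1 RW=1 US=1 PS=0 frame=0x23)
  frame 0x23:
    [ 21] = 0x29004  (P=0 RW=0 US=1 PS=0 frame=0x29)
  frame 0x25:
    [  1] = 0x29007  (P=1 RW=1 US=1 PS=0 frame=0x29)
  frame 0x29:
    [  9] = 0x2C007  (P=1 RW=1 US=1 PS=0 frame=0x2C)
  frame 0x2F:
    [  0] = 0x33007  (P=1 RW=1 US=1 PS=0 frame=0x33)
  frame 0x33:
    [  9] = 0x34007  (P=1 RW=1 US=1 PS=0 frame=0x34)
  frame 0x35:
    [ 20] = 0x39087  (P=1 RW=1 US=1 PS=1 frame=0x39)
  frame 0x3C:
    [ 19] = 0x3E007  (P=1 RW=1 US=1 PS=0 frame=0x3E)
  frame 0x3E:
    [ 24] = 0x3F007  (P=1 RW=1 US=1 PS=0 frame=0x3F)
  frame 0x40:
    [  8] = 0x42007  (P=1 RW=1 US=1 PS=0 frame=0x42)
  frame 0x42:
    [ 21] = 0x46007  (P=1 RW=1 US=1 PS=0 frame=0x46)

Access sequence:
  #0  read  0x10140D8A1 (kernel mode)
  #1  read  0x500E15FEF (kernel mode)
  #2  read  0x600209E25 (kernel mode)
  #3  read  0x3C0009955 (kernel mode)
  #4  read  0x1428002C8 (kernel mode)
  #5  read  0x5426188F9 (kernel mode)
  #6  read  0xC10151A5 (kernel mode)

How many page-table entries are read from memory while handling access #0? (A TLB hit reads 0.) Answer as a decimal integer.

Per-access translation:
#0 VA=0x10140D8A1 (r,kernel):
  lvl0: tbl 0x16, slot 4 ⇒ 0x18007 (P1/RW1/US1/PS0)
  lvl1: tbl 0x18, slot 10 ⇒ 0x1C007 (P1/RW1/US1/PS0)
  lvl2: tbl 0x1C, slot 13 ⇒ 0x1E007 (P1/RW1/US1/PS0)
  ✓ 0x1E8A1  — 3 lookups
#1 VA=0x500E15FEF (r,kernel):
  lvl0: tbl 0x16, slot 20 ⇒ 0x22007 (P1/RW1/US1/PS0)
  lvl1: tbl 0x22, slot 7 ⇒ 0x23007 (P1/RW1/US1/PS0)
  lvl2: tbl 0x23, slot 21 ⇒ 0x29004 (P0/RW0/US1/PS0)
  → PAGE_NOT_PRESENT  (3 entries read)
#2 VA=0x600209E25 (r,kernel):
  lvl0: tbl 0x16, slot 24 ⇒ 0x25007 (P1/RW1/US1/PS0)
  lvl1: tbl 0x25, slot 1 ⇒ 0x29007 (P1/RW1/US1/PS0)
  lvl2: tbl 0x29, slot 9 ⇒ 0x2C007 (P1/RW1/US1/PS0)
  ✓ 0x2CE25  — 3 lookups
#3 VA=0x3C0009955 (r,kernel):
  lvl0: tbl 0x16, slot 15 ⇒ 0x2F007 (P1/RW1/US1/PS0)
  lvl1: tbl 0x2F, slot 0 ⇒ 0x33007 (P1/RW1/US1/PS0)
  lvl2: tbl 0x33, slot 9 ⇒ 0x34007 (P1/RW1/US1/PS0)
  ✓ 0x34955  — 3 lookups
#4 VA=0x1428002C8 (r,kernel):
  lvl0: tbl 0x16, slot 5 ⇒ 0x35007 (P1/RW1/US1/PS0)
  lvl1: tbl 0x35, slot 20 ⇒ 0x39087 (P1/RW1/US1/PS1)
  ✓ 0x392C8 (huge @L1)  — 2 lookups
#5 VA=0x5426188F9 (r,kernel):
  lvl0: tbl 0x16, slot 21 ⇒ 0x3C007 (P1/RW1/US1/PS0)
  lvl1: tbl 0x3C, slot 19 ⇒ 0x3E007 (P1/RW1/US1/PS0)
  lvl2: tbl 0x3E, slot 24 ⇒ 0x3F007 (P1/RW1/US1/PS0)
  ✓ 0x3F8F9  — 3 lookups
#6 VA=0xC10151A5 (r,kernel):
  lvl0: tbl 0x16, slot 3 ⇒ 0x40007 (P1/RW1/US1/PS0)
  lvl1: tbl 0x40, slot 8 ⇒ 0x42007 (P1/RW1/US1/PS0)
  lvl2: tbl 0x42, slot 21 ⇒ 0x46007 (P1/RW1/US1/PS0)
  ✓ 0x461A5  — 3 lookups

Entries read for #0: 3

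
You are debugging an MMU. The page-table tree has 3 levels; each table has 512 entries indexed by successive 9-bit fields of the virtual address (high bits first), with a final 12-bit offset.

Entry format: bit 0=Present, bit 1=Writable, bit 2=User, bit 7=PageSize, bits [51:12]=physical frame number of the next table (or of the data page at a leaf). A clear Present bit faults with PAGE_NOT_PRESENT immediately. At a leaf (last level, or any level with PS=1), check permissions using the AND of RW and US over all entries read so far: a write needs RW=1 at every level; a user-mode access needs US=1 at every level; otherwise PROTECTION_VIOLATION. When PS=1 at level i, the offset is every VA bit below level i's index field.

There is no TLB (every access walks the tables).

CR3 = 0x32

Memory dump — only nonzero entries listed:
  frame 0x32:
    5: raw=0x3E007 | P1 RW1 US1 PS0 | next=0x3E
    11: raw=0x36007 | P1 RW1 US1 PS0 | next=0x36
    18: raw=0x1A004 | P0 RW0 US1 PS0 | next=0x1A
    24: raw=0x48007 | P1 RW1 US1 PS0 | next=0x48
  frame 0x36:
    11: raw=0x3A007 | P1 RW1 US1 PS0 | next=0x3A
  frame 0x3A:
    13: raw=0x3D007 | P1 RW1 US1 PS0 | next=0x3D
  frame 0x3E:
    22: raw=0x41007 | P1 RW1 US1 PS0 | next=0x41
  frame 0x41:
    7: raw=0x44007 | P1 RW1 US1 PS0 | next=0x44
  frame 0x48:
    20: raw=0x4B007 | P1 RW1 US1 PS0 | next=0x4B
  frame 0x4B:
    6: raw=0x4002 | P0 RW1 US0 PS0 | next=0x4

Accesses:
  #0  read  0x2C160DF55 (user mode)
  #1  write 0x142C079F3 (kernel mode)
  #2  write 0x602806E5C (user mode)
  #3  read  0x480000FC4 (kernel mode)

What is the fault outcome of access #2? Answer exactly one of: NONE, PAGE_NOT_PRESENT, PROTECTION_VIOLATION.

Trace:
#0 VA=0x2C160DF55 (r,user):
  L0: frame=0x32 idx=11 entry=0x36007 [P=1 RW=1 US=1 PS=0]
  L1: frame=0x36 idx=11 entry=0x3A007 [P=1 RW=1 US=1 PS=0]
  L2: frame=0x3A idx=13 entry=0x3D007 [P=1 RW=1 US=1 PS=0]
  ✓ 0x3DF55  — 3 lookups
#1 VA=0x142C079F3 (w,kernel):
  L0: frame=0x32 idx=5 entry=0x3E007 [P=1 RW=1 US=1 PS=0]
  L1: frame=0x3E idx=22 entry=0x41007 [P=1 RW=1 US=1 PS=0]
  L2: frame=0x41 idx=7 entry=0x44007 [P=1 RW=1 US=1 PS=0]
  ✓ 0x449F3  — 3 lookups
#2 VA=0x602806E5C (w,user):
  L0: frame=0x32 idx=24 entry=0x48007 [P=1 RW=1 US=1 PS=0]
  L1: frame=0x48 idx=20 entry=0x4B007 [P=1 RW=1 US=1 PS=0]
  L2: frame=0x4B idx=6 entry=0x4002 [P=0 RW=1 US=0 PS=0]
  ✗ PAGE_NOT_PRESENT  [3 reads]
#3 VA=0x480000FC4 (r,kernel):
  L0: frame=0x32 idx=18 entry=0x1A004 [P=0 RW=0 US=1 PS=0]
  ✗ PAGE_NOT_PRESENT  [1 reads]

Access #2 fault: PAGE_NOT_PRESENT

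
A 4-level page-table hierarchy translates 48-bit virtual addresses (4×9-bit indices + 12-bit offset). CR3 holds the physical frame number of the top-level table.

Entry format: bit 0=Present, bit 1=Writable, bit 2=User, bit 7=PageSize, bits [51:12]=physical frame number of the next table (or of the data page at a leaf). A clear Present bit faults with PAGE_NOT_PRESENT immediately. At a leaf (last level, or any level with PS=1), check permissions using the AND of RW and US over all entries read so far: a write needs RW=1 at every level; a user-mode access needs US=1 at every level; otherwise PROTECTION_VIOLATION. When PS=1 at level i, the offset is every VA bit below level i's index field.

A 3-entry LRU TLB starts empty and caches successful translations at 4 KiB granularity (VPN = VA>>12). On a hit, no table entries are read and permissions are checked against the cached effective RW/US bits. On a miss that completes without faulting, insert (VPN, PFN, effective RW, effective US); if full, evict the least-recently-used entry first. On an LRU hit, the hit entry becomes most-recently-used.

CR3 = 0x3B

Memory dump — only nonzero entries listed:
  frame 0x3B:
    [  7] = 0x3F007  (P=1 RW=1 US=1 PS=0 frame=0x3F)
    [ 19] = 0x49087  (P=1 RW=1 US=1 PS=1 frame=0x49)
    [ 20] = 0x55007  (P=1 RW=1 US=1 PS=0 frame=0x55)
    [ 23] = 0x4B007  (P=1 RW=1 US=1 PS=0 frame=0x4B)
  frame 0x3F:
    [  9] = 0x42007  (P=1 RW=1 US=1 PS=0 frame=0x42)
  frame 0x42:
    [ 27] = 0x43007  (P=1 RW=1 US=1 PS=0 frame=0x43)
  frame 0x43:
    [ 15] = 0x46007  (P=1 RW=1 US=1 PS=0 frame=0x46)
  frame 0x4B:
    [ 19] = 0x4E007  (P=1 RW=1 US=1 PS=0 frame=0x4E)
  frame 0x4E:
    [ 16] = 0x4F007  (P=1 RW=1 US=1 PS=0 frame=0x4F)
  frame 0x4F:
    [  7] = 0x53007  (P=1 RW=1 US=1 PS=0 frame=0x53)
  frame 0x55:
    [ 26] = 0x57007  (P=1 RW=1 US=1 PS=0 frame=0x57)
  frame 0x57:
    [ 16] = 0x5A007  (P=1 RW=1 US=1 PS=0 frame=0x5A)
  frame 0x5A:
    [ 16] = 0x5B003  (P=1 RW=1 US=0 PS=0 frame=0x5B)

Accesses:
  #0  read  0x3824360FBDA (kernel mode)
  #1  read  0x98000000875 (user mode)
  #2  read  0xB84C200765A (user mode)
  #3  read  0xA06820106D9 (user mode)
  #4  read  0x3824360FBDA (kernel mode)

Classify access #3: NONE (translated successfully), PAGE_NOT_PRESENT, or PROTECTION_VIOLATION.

Per-access translation:
#0 VA=0x3824360FBDA (r,kernel):
  L0 @0x3B[7] → 0x3F007  P=1,RW=1,US=1,PS=0
  L1 @0x3F[9] → 0x42007  P=1,RW=1,US=1,PS=0
  L2 @0x42[27] → 0x43007  P=1,RW=1,US=1,PS=0
  L3 @0x43[15] → 0x46007  P=1,RW=1,US=1,PS=0
  → PA=0x46BDA  (4 entries read)
#1 VA=0x98000000875 (r,user):
  L0 @0x3B[19] → 0x49087  P=1,RW=1,US=1,PS=1
  → PA=0x49875 (huge @L0)  (1 entries read)
#2 VA=0xB84C200765A (r,user):
  L0 @0x3B[23] → 0x4B007  P=1,RW=1,US=1,PS=0
  L1 @0x4B[19] → 0x4E007  P=1,RW=1,US=1,PS=0
  L2 @0x4E[16] → 0x4F007  P=1,RW=1,US=1,PS=0
  L3 @0x4F[7] → 0x53007  P=1,RW=1,US=1,PS=0
  → PA=0x5365A  (4 entries read)
#3 VA=0xA06820106D9 (r,user):
  L0 @0x3B[20] → 0x55007  P=1,RW=1,US=1,PS=0
  L1 @0x55[26] → 0x57007  P=1,RW=1,US=1,PS=0
  L2 @0x57[16] → 0x5A007  P=1,RW=1,US=1,PS=0
  L3 @0x5A[16] → 0x5B003  P=1,RW=1,US=0,PS=0
  ✗ PROTECTION_VIOLATION  [4 reads]
#4 VA=0x3824360FBDA (r,kernel):
  TLB hit vpn=0x3824360F → PA=0x46BDA

Access #3 fault: PROTECTION_VIOLATION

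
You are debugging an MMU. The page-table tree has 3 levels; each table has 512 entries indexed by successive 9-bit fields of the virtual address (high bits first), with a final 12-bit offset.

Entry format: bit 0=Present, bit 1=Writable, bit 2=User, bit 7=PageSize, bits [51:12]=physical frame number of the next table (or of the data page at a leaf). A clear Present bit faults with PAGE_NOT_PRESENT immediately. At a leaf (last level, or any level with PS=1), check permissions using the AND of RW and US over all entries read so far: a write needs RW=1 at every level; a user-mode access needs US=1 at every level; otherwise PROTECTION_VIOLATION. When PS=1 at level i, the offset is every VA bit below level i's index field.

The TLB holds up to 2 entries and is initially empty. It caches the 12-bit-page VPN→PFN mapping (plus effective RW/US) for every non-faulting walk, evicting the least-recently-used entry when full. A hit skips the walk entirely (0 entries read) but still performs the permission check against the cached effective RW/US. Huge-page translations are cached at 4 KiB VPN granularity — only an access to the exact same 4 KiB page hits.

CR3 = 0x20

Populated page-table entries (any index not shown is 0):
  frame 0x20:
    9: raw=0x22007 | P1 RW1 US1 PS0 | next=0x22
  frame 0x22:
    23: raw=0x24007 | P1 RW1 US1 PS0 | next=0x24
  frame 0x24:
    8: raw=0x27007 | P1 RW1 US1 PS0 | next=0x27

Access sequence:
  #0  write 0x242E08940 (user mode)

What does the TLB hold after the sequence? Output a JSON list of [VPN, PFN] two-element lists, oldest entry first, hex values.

Trace:
#0 VA=0x242E08940 (w,user):
  lvl0: tbl 0x20, slot 9 ⇒ 0x22007 (P1/RW1/US1/PS0)
  lvl1: tbl 0x22, slot 23 ⇒ 0x24007 (P1/RW1/US1/PS0)
  lvl2: tbl 0x24, slot 8 ⇒ 0x27007 (P1/RW1/US1/PS0)
  ⇒ phys 0x27940  [3 reads]

TLB: [["0x242E08", "0x27"]]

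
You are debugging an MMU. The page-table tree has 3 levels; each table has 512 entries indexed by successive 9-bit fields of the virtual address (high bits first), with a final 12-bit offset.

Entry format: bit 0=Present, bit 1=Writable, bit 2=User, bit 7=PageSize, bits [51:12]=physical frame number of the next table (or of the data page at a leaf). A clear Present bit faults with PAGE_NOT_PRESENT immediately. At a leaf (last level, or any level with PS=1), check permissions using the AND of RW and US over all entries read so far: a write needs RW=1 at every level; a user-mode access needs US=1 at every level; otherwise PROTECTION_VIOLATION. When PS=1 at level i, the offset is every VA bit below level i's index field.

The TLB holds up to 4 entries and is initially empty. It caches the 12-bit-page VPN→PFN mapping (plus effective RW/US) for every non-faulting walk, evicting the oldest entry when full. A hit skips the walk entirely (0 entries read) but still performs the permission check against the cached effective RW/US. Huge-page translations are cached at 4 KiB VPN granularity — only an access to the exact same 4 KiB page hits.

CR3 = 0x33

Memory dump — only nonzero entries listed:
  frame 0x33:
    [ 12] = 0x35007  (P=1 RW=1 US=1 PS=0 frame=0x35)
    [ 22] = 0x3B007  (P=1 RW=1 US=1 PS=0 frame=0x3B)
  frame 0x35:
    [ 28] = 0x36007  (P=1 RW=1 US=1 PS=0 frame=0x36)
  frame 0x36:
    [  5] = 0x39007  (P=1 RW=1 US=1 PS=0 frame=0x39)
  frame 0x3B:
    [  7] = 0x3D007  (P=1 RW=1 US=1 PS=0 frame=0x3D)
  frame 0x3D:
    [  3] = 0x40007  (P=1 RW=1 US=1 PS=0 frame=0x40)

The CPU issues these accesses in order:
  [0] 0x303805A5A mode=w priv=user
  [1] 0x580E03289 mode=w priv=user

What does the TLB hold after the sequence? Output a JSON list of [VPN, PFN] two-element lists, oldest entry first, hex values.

Per-access translation:
#0 VA=0x303805A5A (w,user):
  L0 @0x33[12] → 0x35007  P=1,RW=1,US=1,PS=0
  L1 @0x35[28] → 0x36007  P=1,RW=1,US=1,PS=0
  L2 @0x36[5] → 0x39007  P=1,RW=1,US=1,PS=0
  ✓ 0x39A5A  — 3 lookups
#1 VA=0x580E03289 (w,user):
  L0 @0x33[22] → 0x3B007  P=1,RW=1,US=1,PS=0
  L1 @0x3B[7] → 0x3D007  P=1,RW=1,US=1,PS=0
  L2 @0x3D[3] → 0x40007  P=1,RW=1,US=1,PS=0
  ✓ 0x40289  — 3 lookups

TLB: [["0x303805", "0x39"], ["0x580E03", "0x40"]]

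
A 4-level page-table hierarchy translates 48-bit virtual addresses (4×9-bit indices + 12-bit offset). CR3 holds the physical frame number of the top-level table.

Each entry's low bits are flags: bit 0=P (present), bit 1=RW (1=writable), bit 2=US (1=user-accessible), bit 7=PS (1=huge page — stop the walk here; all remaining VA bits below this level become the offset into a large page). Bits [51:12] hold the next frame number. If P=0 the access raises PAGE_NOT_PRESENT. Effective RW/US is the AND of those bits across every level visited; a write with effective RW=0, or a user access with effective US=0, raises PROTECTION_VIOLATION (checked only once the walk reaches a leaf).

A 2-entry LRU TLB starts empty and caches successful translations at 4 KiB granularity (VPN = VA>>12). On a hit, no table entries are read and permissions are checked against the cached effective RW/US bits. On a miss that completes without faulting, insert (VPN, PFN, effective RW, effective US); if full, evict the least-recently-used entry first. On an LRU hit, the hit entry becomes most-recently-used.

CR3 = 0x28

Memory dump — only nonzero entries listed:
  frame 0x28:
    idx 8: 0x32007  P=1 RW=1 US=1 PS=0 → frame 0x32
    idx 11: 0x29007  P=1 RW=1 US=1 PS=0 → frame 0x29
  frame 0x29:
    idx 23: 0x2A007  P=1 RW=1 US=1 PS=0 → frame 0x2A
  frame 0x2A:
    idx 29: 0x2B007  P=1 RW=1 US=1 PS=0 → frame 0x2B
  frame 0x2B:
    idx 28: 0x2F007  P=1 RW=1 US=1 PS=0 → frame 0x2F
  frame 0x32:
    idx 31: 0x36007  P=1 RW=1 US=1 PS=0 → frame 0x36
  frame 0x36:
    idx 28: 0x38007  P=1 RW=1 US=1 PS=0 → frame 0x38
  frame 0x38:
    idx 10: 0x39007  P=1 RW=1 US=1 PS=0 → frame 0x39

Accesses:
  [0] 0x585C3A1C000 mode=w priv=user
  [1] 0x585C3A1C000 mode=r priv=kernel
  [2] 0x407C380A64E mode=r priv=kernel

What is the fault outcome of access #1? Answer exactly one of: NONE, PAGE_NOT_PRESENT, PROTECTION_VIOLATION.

Per-access translation:
#0 VA=0x585C3A1C000 (w,user):
  L0 @0x28[11] → 0x29007  P=1,RW=1,US=1,PS=0
  L1 @0x29[23] → 0x2A007  P=1,RW=1,US=1,PS=0
  L2 @0x2A[29] → 0x2B007  P=1,RW=1,US=1,PS=0
  L3 @0x2B[28] → 0x2F007  P=1,RW=1,US=1,PS=0
  ✓ 0x2F000  — 4 lookups
#1 VA=0x585C3A1C000 (r,kernel):
  TLB hit vpn=0x585C3A1C → PA=0x2F000
#2 VA=0x407C380A64E (r,kernel):
  L0 @0x28[8] → 0x32007  P=1,RW=1,US=1,PS=0
  L1 @0x32[31] → 0x36007  P=1,RW=1,US=1,PS=0
  L2 @0x36[28] → 0x38007  P=1,RW=1,US=1,PS=0
  L3 @0x38[10] → 0x39007  P=1,RW=1,US=1,PS=0
  ✓ 0x3964E  — 4 lookups

Access #1 fault: NONE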